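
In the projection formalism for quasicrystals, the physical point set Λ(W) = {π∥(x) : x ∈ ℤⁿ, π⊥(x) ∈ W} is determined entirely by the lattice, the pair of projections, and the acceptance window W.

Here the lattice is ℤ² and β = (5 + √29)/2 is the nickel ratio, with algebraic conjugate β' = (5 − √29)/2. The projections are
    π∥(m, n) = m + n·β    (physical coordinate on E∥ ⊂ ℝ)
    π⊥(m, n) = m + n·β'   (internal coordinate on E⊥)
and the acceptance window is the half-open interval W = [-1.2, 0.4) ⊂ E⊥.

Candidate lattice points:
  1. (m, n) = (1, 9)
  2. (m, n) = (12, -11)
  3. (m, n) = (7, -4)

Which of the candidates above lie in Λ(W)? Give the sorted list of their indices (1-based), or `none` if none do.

Numerically β ≈ 5.19258 and β' = −1/β ≈ -0.19258.
#1 (1,9): internal coord 1 + (9)·β' = -0.73324; -0.73324 ∈ [-1.2, 0.4) → IN Λ
#2 (12,-11): internal coord 12 + (-11)·β' = +14.11841; +14.11841 ∉ [-1.2, 0.4) → out
#3 (7,-4): internal coord 7 + (-4)·β' = +7.77033; +7.77033 ∉ [-1.2, 0.4) → out

1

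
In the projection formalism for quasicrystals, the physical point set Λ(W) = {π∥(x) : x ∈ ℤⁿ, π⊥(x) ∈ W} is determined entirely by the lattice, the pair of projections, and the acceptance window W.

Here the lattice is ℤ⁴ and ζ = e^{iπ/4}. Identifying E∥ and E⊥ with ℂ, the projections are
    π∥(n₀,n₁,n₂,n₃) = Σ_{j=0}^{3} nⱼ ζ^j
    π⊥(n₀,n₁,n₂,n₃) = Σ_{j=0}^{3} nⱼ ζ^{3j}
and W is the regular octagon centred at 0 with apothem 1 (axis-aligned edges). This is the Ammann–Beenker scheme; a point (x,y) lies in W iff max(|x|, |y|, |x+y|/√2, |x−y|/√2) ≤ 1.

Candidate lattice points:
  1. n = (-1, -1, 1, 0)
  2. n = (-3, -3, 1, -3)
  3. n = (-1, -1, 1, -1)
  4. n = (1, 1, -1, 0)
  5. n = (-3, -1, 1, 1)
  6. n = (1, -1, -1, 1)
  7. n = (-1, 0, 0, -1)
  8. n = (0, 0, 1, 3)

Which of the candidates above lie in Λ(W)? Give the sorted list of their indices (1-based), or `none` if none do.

none

With ζ = e^{iπ/4} the internal vectors are ζ^0,ζ^3,ζ^6,ζ^9.
candidate 1: n = (-1, -1, 1, 0) → π⊥ ≈ (-0.2929, -1.7071); max(|x|,|y|,|x±y|/√2) = 1.7071 > 1 ⇒ ∉ W
candidate 2: n = (-3, -3, 1, -3) → π⊥ ≈ (-3.0000, -5.2426); max(|x|,|y|,|x±y|/√2) = 5.8284 > 1 ⇒ ∉ W
candidate 3: n = (-1, -1, 1, -1) → π⊥ ≈ (-1.0000, -2.4142); max(|x|,|y|,|x±y|/√2) = 2.4142 > 1 ⇒ ∉ W
candidate 4: n = (1, 1, -1, 0) → π⊥ ≈ (+0.2929, +1.7071); max(|x|,|y|,|x±y|/√2) = 1.7071 > 1 ⇒ ∉ W
candidate 5: n = (-3, -1, 1, 1) → π⊥ ≈ (-1.5858, -1.0000); max(|x|,|y|,|x±y|/√2) = 1.8284 > 1 ⇒ ∉ W
candidate 6: n = (1, -1, -1, 1) → π⊥ ≈ (+2.4142, +1.0000); max(|x|,|y|,|x±y|/√2) = 2.4142 > 1 ⇒ ∉ W
candidate 7: n = (-1, 0, 0, -1) → π⊥ ≈ (-1.7071, -0.7071); max(|x|,|y|,|x±y|/√2) = 1.7071 > 1 ⇒ ∉ W
candidate 8: n = (0, 0, 1, 3) → π⊥ ≈ (+2.1213, +1.1213); max(|x|,|y|,|x±y|/√2) = 2.2929 > 1 ⇒ ∉ W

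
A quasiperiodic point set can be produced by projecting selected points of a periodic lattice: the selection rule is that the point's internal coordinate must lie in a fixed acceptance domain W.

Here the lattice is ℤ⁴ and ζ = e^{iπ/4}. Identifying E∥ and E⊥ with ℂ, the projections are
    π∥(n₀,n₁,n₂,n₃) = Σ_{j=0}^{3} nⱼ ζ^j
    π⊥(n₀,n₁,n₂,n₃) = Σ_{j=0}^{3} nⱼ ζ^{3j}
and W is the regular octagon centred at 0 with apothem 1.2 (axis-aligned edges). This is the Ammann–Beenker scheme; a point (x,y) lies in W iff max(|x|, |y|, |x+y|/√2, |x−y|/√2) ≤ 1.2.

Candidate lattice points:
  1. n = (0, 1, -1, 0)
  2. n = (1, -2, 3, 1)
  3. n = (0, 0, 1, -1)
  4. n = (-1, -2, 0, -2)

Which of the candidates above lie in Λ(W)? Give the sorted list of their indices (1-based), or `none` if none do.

none

With ζ = e^{iπ/4} the internal vectors are ζ^0,ζ^3,ζ^6,ζ^9.
candidate 1: n = (0, 1, -1, 0) → π⊥ ≈ (-0.707107, +1.707107); max(|x|,|y|,|x±y|/√2) = 1.707107 > 1.2 ⇒ ∉ W
candidate 2: n = (1, -2, 3, 1) → π⊥ ≈ (+3.121320, -3.707107); max(|x|,|y|,|x±y|/√2) = 4.828427 > 1.2 ⇒ ∉ W
candidate 3: n = (0, 0, 1, -1) → π⊥ ≈ (-0.707107, -1.707107); max(|x|,|y|,|x±y|/√2) = 1.707107 > 1.2 ⇒ ∉ W
candidate 4: n = (-1, -2, 0, -2) → π⊥ ≈ (-1.000000, -2.828427); max(|x|,|y|,|x±y|/√2) = 2.828427 > 1.2 ⇒ ∉ W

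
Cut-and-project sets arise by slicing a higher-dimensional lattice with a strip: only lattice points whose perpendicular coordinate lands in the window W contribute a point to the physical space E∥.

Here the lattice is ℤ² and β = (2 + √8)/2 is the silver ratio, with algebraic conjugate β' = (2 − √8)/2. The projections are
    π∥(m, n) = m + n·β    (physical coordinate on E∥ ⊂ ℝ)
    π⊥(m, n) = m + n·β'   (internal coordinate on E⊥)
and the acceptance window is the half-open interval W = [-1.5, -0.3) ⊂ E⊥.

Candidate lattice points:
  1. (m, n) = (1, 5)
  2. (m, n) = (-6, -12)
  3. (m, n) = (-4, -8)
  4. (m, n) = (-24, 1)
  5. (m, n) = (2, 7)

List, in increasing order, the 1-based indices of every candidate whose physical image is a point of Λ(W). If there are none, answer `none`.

β' = (2−√8)/2 ≈ -0.4142.
[1] lift (1,5): star map gives -1.0711; window check -1.5 ≤ -1.0711 < -0.3 is true → IN Λ
[2] lift (-6,-12): star map gives -1.0294; window check -1.5 ≤ -1.0294 < -0.3 is true → IN Λ
[3] lift (-4,-8): star map gives -0.6863; window check -1.5 ≤ -0.6863 < -0.3 is true → IN Λ
[4] lift (-24,1): star map gives -24.4142; window check -1.5 ≤ -24.4142 < -0.3 is false → out
[5] lift (2,7): star map gives -0.8995; window check -1.5 ≤ -0.8995 < -0.3 is true → IN Λ

1, 2, 3, 5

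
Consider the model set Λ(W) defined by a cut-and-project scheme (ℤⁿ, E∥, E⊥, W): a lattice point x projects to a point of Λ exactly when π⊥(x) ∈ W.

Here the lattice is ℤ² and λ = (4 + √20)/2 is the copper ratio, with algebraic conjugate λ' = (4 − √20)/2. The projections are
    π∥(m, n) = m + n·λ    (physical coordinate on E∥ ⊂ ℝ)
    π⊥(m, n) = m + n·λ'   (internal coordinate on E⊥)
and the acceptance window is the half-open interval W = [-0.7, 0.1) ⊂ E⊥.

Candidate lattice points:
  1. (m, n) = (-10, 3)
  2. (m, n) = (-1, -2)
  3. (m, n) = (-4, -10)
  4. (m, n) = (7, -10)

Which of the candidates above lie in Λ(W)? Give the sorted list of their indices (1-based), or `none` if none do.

2

λ' = (4−√20)/2 ≈ -0.236068.
#1 (-10,3): internal coord -10 + (3)·λ' = -10.708204; -10.708204 ∉ [-0.7, 0.1) → out
#2 (-1,-2): internal coord -1 + (-2)·λ' = -0.527864; -0.527864 ∈ [-0.7, 0.1) → IN Λ
#3 (-4,-10): internal coord -4 + (-10)·λ' = -1.639320; -1.639320 ∉ [-0.7, 0.1) → out
#4 (7,-10): internal coord 7 + (-10)·λ' = +9.360680; +9.360680 ∉ [-0.7, 0.1) → out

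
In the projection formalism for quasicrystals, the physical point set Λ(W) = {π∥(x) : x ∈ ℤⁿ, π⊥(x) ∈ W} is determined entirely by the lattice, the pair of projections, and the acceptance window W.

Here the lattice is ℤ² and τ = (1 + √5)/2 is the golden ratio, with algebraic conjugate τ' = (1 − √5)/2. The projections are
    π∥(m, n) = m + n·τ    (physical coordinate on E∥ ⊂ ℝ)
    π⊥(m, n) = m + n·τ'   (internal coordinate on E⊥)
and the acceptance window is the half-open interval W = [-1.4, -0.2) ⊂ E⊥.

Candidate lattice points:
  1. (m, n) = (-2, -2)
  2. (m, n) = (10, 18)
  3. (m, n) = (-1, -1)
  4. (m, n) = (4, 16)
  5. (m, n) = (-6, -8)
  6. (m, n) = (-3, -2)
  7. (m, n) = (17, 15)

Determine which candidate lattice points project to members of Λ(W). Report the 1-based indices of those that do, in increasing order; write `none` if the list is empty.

Compute τ' = (1−√5)/2 = -0.6180, so π⊥(m,n) = m -0.6180·n.
[1] lift (-2,-2): star map gives -0.7639; window check -1.4 ≤ -0.7639 < -0.2 is true → IN Λ
[2] lift (10,18): star map gives -1.1246; window check -1.4 ≤ -1.1246 < -0.2 is true → IN Λ
[3] lift (-1,-1): star map gives -0.3820; window check -1.4 ≤ -0.3820 < -0.2 is true → IN Λ
[4] lift (4,16): star map gives -5.8885; window check -1.4 ≤ -5.8885 < -0.2 is false → out
[5] lift (-6,-8): star map gives -1.0557; window check -1.4 ≤ -1.0557 < -0.2 is true → IN Λ
[6] lift (-3,-2): star map gives -1.7639; window check -1.4 ≤ -1.7639 < -0.2 is false → out
[7] lift (17,15): star map gives 7.7295; window check -1.4 ≤ 7.7295 < -0.2 is false → out

1, 2, 3, 5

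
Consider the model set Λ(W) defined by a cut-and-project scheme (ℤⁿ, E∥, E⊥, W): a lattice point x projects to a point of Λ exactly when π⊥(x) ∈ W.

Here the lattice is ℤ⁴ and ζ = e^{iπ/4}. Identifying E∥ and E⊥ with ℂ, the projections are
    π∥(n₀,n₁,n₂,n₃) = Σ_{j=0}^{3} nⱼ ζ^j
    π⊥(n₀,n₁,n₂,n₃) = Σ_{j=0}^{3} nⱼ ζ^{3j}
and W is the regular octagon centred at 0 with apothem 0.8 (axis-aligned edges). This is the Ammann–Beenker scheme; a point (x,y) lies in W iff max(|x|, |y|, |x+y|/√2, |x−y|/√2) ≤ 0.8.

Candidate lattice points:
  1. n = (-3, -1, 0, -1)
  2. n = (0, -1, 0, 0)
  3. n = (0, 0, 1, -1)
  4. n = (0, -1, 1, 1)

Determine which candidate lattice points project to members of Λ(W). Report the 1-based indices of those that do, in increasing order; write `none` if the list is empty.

none

With ζ = e^{iπ/4} the internal vectors are ζ^0,ζ^3,ζ^6,ζ^9.
#1 (-3, -1, 0, -1): internal (-3.0000, -1.4142); octagon support 3.1213 vs apothem 0.8 → ∉ W
#2 (0, -1, 0, 0): internal (0.7071, -0.7071); octagon support 1.0000 vs apothem 0.8 → ∉ W
#3 (0, 0, 1, -1): internal (-0.7071, -1.7071); octagon support 1.7071 vs apothem 0.8 → ∉ W
#4 (0, -1, 1, 1): internal (1.4142, -1.0000); octagon support 1.7071 vs apothem 0.8 → ∉ W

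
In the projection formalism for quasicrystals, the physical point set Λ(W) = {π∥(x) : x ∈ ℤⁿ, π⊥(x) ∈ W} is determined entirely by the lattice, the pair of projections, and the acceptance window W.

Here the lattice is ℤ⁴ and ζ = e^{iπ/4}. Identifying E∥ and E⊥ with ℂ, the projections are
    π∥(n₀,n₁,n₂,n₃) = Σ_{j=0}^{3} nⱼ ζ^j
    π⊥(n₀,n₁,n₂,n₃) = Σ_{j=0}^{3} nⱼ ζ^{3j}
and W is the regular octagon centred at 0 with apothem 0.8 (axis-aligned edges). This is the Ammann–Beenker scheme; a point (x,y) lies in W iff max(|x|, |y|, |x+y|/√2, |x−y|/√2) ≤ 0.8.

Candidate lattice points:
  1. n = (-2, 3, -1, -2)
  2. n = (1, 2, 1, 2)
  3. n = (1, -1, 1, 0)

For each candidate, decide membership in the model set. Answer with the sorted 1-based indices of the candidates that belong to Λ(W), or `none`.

With ζ = e^{iπ/4} the internal vectors are ζ^0,ζ^3,ζ^6,ζ^9.
candidate 1: n = (-2, 3, -1, -2) → π⊥ ≈ (-5.535534, +1.707107); max(|x|,|y|,|x±y|/√2) = 5.535534 > 0.8 ⇒ ∉ W
candidate 2: n = (1, 2, 1, 2) → π⊥ ≈ (+1.000000, +1.828427); max(|x|,|y|,|x±y|/√2) = 2.000000 > 0.8 ⇒ ∉ W
candidate 3: n = (1, -1, 1, 0) → π⊥ ≈ (+1.707107, -1.707107); max(|x|,|y|,|x±y|/√2) = 2.414214 > 0.8 ⇒ ∉ W

none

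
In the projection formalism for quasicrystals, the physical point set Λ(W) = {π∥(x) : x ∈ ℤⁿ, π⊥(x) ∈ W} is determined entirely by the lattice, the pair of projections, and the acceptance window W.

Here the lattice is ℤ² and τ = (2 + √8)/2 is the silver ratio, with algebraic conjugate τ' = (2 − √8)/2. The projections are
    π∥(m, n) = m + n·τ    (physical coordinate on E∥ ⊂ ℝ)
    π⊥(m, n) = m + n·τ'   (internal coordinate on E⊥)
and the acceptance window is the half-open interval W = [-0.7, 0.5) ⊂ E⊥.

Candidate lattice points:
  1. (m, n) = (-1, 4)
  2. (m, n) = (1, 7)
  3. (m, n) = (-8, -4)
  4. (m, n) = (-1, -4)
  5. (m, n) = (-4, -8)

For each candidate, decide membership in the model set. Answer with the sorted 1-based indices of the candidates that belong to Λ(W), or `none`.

5

Numerically τ ≈ 2.414214 and τ' = −1/τ ≈ -0.414214.
[1] lift (-1,4): star map gives -2.656854; window check -0.7 ≤ -2.656854 < 0.5 is false → out
[2] lift (1,7): star map gives -1.899495; window check -0.7 ≤ -1.899495 < 0.5 is false → out
[3] lift (-8,-4): star map gives -6.343146; window check -0.7 ≤ -6.343146 < 0.5 is false → out
[4] lift (-1,-4): star map gives 0.656854; window check -0.7 ≤ 0.656854 < 0.5 is false → out
[5] lift (-4,-8): star map gives -0.686292; window check -0.7 ≤ -0.686292 < 0.5 is true → IN Λ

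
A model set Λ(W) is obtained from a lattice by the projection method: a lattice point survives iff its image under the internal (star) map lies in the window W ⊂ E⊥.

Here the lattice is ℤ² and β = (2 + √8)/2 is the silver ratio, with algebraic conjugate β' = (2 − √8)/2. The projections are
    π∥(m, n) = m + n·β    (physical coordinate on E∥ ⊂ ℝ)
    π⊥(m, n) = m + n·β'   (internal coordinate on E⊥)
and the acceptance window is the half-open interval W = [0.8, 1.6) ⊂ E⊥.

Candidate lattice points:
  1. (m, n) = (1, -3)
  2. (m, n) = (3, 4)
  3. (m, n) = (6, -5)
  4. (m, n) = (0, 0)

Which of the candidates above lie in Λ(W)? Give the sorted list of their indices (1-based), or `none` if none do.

β' = (2−√8)/2 ≈ -0.41421.
[1] lift (1,-3): star map gives 2.24264; window check 0.8 ≤ 2.24264 < 1.6 is false → out
[2] lift (3,4): star map gives 1.34315; window check 0.8 ≤ 1.34315 < 1.6 is true → IN Λ
[3] lift (6,-5): star map gives 8.07107; window check 0.8 ≤ 8.07107 < 1.6 is false → out
[4] lift (0,0): star map gives 0.00000; window check 0.8 ≤ 0.00000 < 1.6 is false → out

2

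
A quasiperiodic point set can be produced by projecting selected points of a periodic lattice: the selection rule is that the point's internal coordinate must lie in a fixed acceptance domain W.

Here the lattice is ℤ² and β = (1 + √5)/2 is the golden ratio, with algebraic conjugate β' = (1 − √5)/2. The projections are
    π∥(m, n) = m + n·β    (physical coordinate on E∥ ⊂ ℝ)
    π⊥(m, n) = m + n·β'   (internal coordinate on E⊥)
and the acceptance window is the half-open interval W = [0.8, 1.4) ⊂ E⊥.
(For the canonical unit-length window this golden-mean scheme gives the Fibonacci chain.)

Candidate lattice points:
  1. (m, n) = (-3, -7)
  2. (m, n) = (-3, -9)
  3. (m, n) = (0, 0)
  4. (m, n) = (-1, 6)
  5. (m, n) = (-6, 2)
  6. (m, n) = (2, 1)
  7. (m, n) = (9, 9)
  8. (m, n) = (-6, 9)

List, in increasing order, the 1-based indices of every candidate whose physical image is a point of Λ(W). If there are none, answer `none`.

1, 6

Compute β' = (1−√5)/2 = -0.6180, so π⊥(m,n) = m -0.6180·n.
[1] lift (-3,-7): star map gives 1.3262; window check 0.8 ≤ 1.3262 < 1.4 is true → IN Λ
[2] lift (-3,-9): star map gives 2.5623; window check 0.8 ≤ 2.5623 < 1.4 is false → out
[3] lift (0,0): star map gives 0.0000; window check 0.8 ≤ 0.0000 < 1.4 is false → out
[4] lift (-1,6): star map gives -4.7082; window check 0.8 ≤ -4.7082 < 1.4 is false → out
[5] lift (-6,2): star map gives -7.2361; window check 0.8 ≤ -7.2361 < 1.4 is false → out
[6] lift (2,1): star map gives 1.3820; window check 0.8 ≤ 1.3820 < 1.4 is true → IN Λ
[7] lift (9,9): star map gives 3.4377; window check 0.8 ≤ 3.4377 < 1.4 is false → out
[8] lift (-6,9): star map gives -11.5623; window check 0.8 ≤ -11.5623 < 1.4 is false → out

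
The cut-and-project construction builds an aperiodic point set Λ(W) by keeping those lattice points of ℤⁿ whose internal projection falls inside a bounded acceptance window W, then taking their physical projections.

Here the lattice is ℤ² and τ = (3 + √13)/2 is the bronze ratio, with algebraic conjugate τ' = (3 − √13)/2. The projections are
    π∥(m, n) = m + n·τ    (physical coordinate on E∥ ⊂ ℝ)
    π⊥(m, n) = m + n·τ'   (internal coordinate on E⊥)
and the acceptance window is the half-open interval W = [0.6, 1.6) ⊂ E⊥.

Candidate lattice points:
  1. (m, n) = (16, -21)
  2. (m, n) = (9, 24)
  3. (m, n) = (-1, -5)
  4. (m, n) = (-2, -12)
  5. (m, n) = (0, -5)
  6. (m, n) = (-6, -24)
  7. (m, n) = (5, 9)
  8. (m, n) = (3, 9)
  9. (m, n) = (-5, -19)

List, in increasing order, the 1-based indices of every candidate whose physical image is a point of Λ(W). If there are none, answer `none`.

5, 6, 9

Numerically τ ≈ 3.30278 and τ' = −1/τ ≈ -0.30278.
candidate 1: (m,n)=(16,-21) → π∥ = 16-21·τ ≈ -53.35829, π⊥ = 16-21·τ' ≈ 22.35829 ∉ [0.6, 1.6) ⇒ out
candidate 2: (m,n)=(9,24) → π∥ = 9+24·τ ≈ 88.26662, π⊥ = 9+24·τ' ≈ 1.73338 ∉ [0.6, 1.6) ⇒ out
candidate 3: (m,n)=(-1,-5) → π∥ = -1-5·τ ≈ -17.51388, π⊥ = -1-5·τ' ≈ 0.51388 ∉ [0.6, 1.6) ⇒ out
candidate 4: (m,n)=(-2,-12) → π∥ = -2-12·τ ≈ -41.63331, π⊥ = -2-12·τ' ≈ 1.63331 ∉ [0.6, 1.6) ⇒ out
candidate 5: (m,n)=(0,-5) → π∥ = 0-5·τ ≈ -16.51388, π⊥ = 0-5·τ' ≈ 1.51388 ∈ [0.6, 1.6) ⇒ IN Λ
candidate 6: (m,n)=(-6,-24) → π∥ = -6-24·τ ≈ -85.26662, π⊥ = -6-24·τ' ≈ 1.26662 ∈ [0.6, 1.6) ⇒ IN Λ
candidate 7: (m,n)=(5,9) → π∥ = 5+9·τ ≈ 34.72498, π⊥ = 5+9·τ' ≈ 2.27502 ∉ [0.6, 1.6) ⇒ out
candidate 8: (m,n)=(3,9) → π∥ = 3+9·τ ≈ 32.72498, π⊥ = 3+9·τ' ≈ 0.27502 ∉ [0.6, 1.6) ⇒ out
candidate 9: (m,n)=(-5,-19) → π∥ = -5-19·τ ≈ -67.75274, π⊥ = -5-19·τ' ≈ 0.75274 ∈ [0.6, 1.6) ⇒ IN Λ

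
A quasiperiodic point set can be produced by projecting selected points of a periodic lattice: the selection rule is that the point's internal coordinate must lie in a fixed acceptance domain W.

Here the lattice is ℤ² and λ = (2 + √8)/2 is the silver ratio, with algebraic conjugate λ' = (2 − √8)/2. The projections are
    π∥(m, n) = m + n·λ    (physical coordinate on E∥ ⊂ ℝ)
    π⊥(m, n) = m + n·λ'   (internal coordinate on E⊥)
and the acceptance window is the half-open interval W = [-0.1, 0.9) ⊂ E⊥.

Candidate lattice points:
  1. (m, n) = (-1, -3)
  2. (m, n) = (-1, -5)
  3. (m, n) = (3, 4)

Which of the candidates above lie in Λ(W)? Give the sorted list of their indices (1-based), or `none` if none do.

1

Numerically λ ≈ 2.414214 and λ' = −1/λ ≈ -0.414214.
candidate 1: (m,n)=(-1,-3) → π∥ = -1-3·λ ≈ -8.242641, π⊥ = -1-3·λ' ≈ 0.242641 ∈ [-0.1, 0.9) ⇒ IN Λ
candidate 2: (m,n)=(-1,-5) → π∥ = -1-5·λ ≈ -13.071068, π⊥ = -1-5·λ' ≈ 1.071068 ∉ [-0.1, 0.9) ⇒ out
candidate 3: (m,n)=(3,4) → π∥ = 3+4·λ ≈ 12.656854, π⊥ = 3+4·λ' ≈ 1.343146 ∉ [-0.1, 0.9) ⇒ out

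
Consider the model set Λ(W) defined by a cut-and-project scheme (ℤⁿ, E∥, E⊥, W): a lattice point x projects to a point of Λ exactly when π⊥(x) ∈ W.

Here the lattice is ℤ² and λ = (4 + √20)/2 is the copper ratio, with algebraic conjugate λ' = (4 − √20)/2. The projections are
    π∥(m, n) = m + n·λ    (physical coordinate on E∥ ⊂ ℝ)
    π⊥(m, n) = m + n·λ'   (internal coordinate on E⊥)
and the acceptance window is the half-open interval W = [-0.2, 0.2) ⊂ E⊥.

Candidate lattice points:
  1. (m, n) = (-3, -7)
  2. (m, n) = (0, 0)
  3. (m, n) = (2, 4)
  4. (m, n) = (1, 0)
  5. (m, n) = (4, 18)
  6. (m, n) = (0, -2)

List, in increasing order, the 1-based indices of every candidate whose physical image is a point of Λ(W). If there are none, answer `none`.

2

λ' = (4−√20)/2 ≈ -0.2361.
[1] lift (-3,-7): star map gives -1.3475; window check -0.2 ≤ -1.3475 < 0.2 is false → out
[2] lift (0,0): star map gives 0.0000; window check -0.2 ≤ 0.0000 < 0.2 is true → IN Λ
[3] lift (2,4): star map gives 1.0557; window check -0.2 ≤ 1.0557 < 0.2 is false → out
[4] lift (1,0): star map gives 1.0000; window check -0.2 ≤ 1.0000 < 0.2 is false → out
[5] lift (4,18): star map gives -0.2492; window check -0.2 ≤ -0.2492 < 0.2 is false → out
[6] lift (0,-2): star map gives 0.4721; window check -0.2 ≤ 0.4721 < 0.2 is false → out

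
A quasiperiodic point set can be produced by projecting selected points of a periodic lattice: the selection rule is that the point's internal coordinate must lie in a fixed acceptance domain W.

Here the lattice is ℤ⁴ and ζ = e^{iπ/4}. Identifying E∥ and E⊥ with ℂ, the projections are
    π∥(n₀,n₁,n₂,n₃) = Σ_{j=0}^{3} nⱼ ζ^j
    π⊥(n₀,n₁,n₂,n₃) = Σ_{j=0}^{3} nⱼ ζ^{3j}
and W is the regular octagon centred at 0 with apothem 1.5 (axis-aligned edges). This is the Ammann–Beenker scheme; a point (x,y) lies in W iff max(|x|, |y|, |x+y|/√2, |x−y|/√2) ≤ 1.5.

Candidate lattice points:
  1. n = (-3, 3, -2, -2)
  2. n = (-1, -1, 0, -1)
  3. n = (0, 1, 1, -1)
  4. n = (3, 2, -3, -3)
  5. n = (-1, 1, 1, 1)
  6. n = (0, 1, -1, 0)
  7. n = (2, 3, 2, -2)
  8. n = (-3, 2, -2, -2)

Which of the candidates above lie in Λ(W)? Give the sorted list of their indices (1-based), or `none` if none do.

5

With ζ = e^{iπ/4} the internal vectors are ζ^0,ζ^3,ζ^6,ζ^9.
#1 (-3, 3, -2, -2): internal (-6.535534, 2.707107); octagon support 6.535534 vs apothem 1.5 → ∉ W
#2 (-1, -1, 0, -1): internal (-1.000000, -1.414214); octagon support 1.707107 vs apothem 1.5 → ∉ W
#3 (0, 1, 1, -1): internal (-1.414214, -1.000000); octagon support 1.707107 vs apothem 1.5 → ∉ W
#4 (3, 2, -3, -3): internal (-0.535534, 2.292893); octagon support 2.292893 vs apothem 1.5 → ∉ W
#5 (-1, 1, 1, 1): internal (-1.000000, 0.414214); octagon support 1.000000 vs apothem 1.5 → ∈ W
#6 (0, 1, -1, 0): internal (-0.707107, 1.707107); octagon support 1.707107 vs apothem 1.5 → ∉ W
#7 (2, 3, 2, -2): internal (-1.535534, -1.292893); octagon support 2.000000 vs apothem 1.5 → ∉ W
#8 (-3, 2, -2, -2): internal (-5.828427, 2.000000); octagon support 5.828427 vs apothem 1.5 → ∉ W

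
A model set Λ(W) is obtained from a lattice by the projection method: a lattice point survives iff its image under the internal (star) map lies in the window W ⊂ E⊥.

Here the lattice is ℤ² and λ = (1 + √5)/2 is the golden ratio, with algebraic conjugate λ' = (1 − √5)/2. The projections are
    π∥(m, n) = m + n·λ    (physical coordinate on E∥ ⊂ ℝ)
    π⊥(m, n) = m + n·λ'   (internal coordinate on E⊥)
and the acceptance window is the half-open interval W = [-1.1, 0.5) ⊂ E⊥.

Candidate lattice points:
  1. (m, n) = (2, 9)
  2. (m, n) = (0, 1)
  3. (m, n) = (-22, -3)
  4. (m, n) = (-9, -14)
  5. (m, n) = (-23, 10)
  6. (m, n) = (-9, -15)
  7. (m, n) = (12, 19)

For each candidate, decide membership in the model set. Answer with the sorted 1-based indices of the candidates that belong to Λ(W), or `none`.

Numerically λ ≈ 1.618034 and λ' = −1/λ ≈ -0.618034.
candidate 1: (m,n)=(2,9) → π∥ = 2+9·λ ≈ 16.562306, π⊥ = 2+9·λ' ≈ -3.562306 ∉ [-1.1, 0.5) ⇒ out
candidate 2: (m,n)=(0,1) → π∥ = 0+1·λ ≈ 1.618034, π⊥ = 0+1·λ' ≈ -0.618034 ∈ [-1.1, 0.5) ⇒ IN Λ
candidate 3: (m,n)=(-22,-3) → π∥ = -22-3·λ ≈ -26.854102, π⊥ = -22-3·λ' ≈ -20.145898 ∉ [-1.1, 0.5) ⇒ out
candidate 4: (m,n)=(-9,-14) → π∥ = -9-14·λ ≈ -31.652476, π⊥ = -9-14·λ' ≈ -0.347524 ∈ [-1.1, 0.5) ⇒ IN Λ
candidate 5: (m,n)=(-23,10) → π∥ = -23+10·λ ≈ -6.819660, π⊥ = -23+10·λ' ≈ -29.180340 ∉ [-1.1, 0.5) ⇒ out
candidate 6: (m,n)=(-9,-15) → π∥ = -9-15·λ ≈ -33.270510, π⊥ = -9-15·λ' ≈ 0.270510 ∈ [-1.1, 0.5) ⇒ IN Λ
candidate 7: (m,n)=(12,19) → π∥ = 12+19·λ ≈ 42.742646, π⊥ = 12+19·λ' ≈ 0.257354 ∈ [-1.1, 0.5) ⇒ IN Λ

2, 4, 6, 7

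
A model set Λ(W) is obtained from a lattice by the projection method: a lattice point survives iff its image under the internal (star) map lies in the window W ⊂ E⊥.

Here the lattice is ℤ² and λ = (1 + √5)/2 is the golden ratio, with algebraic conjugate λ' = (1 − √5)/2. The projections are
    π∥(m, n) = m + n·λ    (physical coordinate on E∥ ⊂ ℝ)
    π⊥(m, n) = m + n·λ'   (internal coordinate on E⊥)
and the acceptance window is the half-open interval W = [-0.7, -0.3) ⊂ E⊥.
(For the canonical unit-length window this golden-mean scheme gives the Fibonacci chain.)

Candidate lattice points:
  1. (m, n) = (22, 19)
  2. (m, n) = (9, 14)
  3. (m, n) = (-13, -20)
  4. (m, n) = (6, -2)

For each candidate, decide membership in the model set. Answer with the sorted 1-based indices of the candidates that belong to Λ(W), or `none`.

Compute λ' = (1−√5)/2 = -0.618034, so π⊥(m,n) = m -0.618034·n.
candidate 1: (m,n)=(22,19) → π∥ = 22+19·λ ≈ 52.742646, π⊥ = 22+19·λ' ≈ 10.257354 ∉ [-0.7, -0.3) ⇒ out
candidate 2: (m,n)=(9,14) → π∥ = 9+14·λ ≈ 31.652476, π⊥ = 9+14·λ' ≈ 0.347524 ∉ [-0.7, -0.3) ⇒ out
candidate 3: (m,n)=(-13,-20) → π∥ = -13-20·λ ≈ -45.360680, π⊥ = -13-20·λ' ≈ -0.639320 ∈ [-0.7, -0.3) ⇒ IN Λ
candidate 4: (m,n)=(6,-2) → π∥ = 6-2·λ ≈ 2.763932, π⊥ = 6-2·λ' ≈ 7.236068 ∉ [-0.7, -0.3) ⇒ out

3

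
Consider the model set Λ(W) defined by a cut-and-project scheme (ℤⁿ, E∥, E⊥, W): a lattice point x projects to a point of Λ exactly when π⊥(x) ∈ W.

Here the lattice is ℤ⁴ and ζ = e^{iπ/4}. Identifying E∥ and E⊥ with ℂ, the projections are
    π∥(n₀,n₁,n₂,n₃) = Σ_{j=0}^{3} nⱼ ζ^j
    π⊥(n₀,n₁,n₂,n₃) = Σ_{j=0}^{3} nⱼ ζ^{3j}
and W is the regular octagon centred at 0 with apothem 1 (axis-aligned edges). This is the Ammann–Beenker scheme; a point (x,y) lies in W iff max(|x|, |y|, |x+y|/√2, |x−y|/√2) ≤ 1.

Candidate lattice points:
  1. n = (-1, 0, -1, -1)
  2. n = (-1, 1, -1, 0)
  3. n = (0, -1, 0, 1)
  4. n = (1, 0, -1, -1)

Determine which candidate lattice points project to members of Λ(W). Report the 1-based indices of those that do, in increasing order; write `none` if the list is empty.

Internal map: ζ^{3j} for j=0..3 gives (1,0), (−√2/2,√2/2), (0,−1), (√2/2,√2/2).
candidate 1: n = (-1, 0, -1, -1) → π⊥ ≈ (-1.7071, +0.2929); max(|x|,|y|,|x±y|/√2) = 1.7071 > 1 ⇒ ∉ W
candidate 2: n = (-1, 1, -1, 0) → π⊥ ≈ (-1.7071, +1.7071); max(|x|,|y|,|x±y|/√2) = 2.4142 > 1 ⇒ ∉ W
candidate 3: n = (0, -1, 0, 1) → π⊥ ≈ (+1.4142, +0.0000); max(|x|,|y|,|x±y|/√2) = 1.4142 > 1 ⇒ ∉ W
candidate 4: n = (1, 0, -1, -1) → π⊥ ≈ (+0.2929, +0.2929); max(|x|,|y|,|x±y|/√2) = 0.4142 ≤ 1 ⇒ ∈ W

4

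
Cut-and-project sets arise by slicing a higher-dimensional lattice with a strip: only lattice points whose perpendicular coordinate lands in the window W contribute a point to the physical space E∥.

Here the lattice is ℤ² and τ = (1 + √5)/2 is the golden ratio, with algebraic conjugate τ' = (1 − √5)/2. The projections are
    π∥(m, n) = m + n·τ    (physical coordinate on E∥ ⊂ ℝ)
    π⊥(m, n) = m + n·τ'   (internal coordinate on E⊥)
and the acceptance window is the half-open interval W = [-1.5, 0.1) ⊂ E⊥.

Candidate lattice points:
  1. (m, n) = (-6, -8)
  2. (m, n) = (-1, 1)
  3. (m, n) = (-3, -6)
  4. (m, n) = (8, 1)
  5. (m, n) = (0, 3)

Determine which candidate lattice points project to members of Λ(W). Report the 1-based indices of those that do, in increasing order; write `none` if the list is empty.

Numerically τ ≈ 1.6180 and τ' = −1/τ ≈ -0.6180.
#1 (-6,-8): internal coord -6 + (-8)·τ' = -1.0557; -1.0557 ∈ [-1.5, 0.1) → IN Λ
#2 (-1,1): internal coord -1 + (1)·τ' = -1.6180; -1.6180 ∉ [-1.5, 0.1) → out
#3 (-3,-6): internal coord -3 + (-6)·τ' = +0.7082; +0.7082 ∉ [-1.5, 0.1) → out
#4 (8,1): internal coord 8 + (1)·τ' = +7.3820; +7.3820 ∉ [-1.5, 0.1) → out
#5 (0,3): internal coord 0 + (3)·τ' = -1.8541; -1.8541 ∉ [-1.5, 0.1) → out

1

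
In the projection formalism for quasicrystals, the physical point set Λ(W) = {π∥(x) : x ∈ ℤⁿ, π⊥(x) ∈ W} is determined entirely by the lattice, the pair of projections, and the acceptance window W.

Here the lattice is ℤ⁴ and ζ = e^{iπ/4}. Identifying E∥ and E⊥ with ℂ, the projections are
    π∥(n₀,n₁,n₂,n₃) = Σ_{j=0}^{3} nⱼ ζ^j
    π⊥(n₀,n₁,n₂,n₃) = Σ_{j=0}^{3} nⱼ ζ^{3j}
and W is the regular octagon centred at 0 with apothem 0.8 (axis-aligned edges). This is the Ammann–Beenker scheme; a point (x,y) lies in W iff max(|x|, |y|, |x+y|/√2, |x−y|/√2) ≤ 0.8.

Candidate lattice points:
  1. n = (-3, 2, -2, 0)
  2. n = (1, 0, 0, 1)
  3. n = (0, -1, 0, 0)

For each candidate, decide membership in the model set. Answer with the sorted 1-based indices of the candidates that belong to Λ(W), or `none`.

none

Internal map: ζ^{3j} for j=0..3 gives (1,0), (−√2/2,√2/2), (0,−1), (√2/2,√2/2).
#1 (-3, 2, -2, 0): internal (-4.4142, 3.4142); octagon support 5.5355 vs apothem 0.8 → ∉ W
#2 (1, 0, 0, 1): internal (1.7071, 0.7071); octagon support 1.7071 vs apothem 0.8 → ∉ W
#3 (0, -1, 0, 0): internal (0.7071, -0.7071); octagon support 1.0000 vs apothem 0.8 → ∉ W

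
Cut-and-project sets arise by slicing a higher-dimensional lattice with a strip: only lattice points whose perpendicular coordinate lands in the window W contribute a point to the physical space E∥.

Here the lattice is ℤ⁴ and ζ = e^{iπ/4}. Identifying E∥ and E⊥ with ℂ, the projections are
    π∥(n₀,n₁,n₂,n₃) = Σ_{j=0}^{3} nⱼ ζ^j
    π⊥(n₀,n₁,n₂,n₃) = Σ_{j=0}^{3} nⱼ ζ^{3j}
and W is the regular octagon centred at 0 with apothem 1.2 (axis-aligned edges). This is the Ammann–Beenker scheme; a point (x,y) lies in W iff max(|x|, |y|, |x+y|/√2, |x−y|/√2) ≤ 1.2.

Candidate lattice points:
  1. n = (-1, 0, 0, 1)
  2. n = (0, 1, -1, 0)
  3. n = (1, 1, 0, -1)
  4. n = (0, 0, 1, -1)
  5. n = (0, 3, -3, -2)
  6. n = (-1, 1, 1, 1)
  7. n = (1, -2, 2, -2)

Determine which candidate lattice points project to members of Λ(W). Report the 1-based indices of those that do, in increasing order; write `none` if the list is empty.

Internal map: ζ^{3j} for j=0..3 gives (1,0), (−√2/2,√2/2), (0,−1), (√2/2,√2/2).
candidate 1: n = (-1, 0, 0, 1) → π⊥ ≈ (-0.2929, +0.7071); max(|x|,|y|,|x±y|/√2) = 0.7071 ≤ 1.2 ⇒ ∈ W
candidate 2: n = (0, 1, -1, 0) → π⊥ ≈ (-0.7071, +1.7071); max(|x|,|y|,|x±y|/√2) = 1.7071 > 1.2 ⇒ ∉ W
candidate 3: n = (1, 1, 0, -1) → π⊥ ≈ (-0.4142, +0.0000); max(|x|,|y|,|x±y|/√2) = 0.4142 ≤ 1.2 ⇒ ∈ W
candidate 4: n = (0, 0, 1, -1) → π⊥ ≈ (-0.7071, -1.7071); max(|x|,|y|,|x±y|/√2) = 1.7071 > 1.2 ⇒ ∉ W
candidate 5: n = (0, 3, -3, -2) → π⊥ ≈ (-3.5355, +3.7071); max(|x|,|y|,|x±y|/√2) = 5.1213 > 1.2 ⇒ ∉ W
candidate 6: n = (-1, 1, 1, 1) → π⊥ ≈ (-1.0000, +0.4142); max(|x|,|y|,|x±y|/√2) = 1.0000 ≤ 1.2 ⇒ ∈ W
candidate 7: n = (1, -2, 2, -2) → π⊥ ≈ (+1.0000, -4.8284); max(|x|,|y|,|x±y|/√2) = 4.8284 > 1.2 ⇒ ∉ W

1, 3, 6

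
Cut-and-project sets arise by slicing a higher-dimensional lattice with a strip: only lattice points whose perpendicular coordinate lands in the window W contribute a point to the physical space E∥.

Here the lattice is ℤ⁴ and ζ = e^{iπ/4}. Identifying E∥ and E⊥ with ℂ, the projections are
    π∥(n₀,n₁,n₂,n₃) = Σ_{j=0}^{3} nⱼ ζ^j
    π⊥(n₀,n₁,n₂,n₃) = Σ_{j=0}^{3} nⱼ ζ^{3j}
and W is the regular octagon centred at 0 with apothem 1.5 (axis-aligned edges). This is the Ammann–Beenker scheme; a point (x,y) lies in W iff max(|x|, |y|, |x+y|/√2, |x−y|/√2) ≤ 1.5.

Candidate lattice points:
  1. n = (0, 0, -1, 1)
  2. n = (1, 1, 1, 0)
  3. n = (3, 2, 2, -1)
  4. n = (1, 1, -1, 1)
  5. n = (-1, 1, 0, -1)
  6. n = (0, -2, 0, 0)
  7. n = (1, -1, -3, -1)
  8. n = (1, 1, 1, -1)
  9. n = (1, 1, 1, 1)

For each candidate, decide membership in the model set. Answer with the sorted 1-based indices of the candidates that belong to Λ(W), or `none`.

2, 8, 9

π⊥(n) = n₀ + n₁ζ³ + n₂ζ⁶ + n₃ζ⁹ where ζ = e^{iπ/4}.
#1 (0, 0, -1, 1): internal (0.7071, 1.7071); octagon support 1.7071 vs apothem 1.5 → ∉ W
#2 (1, 1, 1, 0): internal (0.2929, -0.2929); octagon support 0.4142 vs apothem 1.5 → ∈ W
#3 (3, 2, 2, -1): internal (0.8787, -1.2929); octagon support 1.5355 vs apothem 1.5 → ∉ W
#4 (1, 1, -1, 1): internal (1.0000, 2.4142); octagon support 2.4142 vs apothem 1.5 → ∉ W
#5 (-1, 1, 0, -1): internal (-2.4142, 0.0000); octagon support 2.4142 vs apothem 1.5 → ∉ W
#6 (0, -2, 0, 0): internal (1.4142, -1.4142); octagon support 2.0000 vs apothem 1.5 → ∉ W
#7 (1, -1, -3, -1): internal (1.0000, 1.5858); octagon support 1.8284 vs apothem 1.5 → ∉ W
#8 (1, 1, 1, -1): internal (-0.4142, -1.0000); octagon support 1.0000 vs apothem 1.5 → ∈ W
#9 (1, 1, 1, 1): internal (1.0000, 0.4142); octagon support 1.0000 vs apothem 1.5 → ∈ W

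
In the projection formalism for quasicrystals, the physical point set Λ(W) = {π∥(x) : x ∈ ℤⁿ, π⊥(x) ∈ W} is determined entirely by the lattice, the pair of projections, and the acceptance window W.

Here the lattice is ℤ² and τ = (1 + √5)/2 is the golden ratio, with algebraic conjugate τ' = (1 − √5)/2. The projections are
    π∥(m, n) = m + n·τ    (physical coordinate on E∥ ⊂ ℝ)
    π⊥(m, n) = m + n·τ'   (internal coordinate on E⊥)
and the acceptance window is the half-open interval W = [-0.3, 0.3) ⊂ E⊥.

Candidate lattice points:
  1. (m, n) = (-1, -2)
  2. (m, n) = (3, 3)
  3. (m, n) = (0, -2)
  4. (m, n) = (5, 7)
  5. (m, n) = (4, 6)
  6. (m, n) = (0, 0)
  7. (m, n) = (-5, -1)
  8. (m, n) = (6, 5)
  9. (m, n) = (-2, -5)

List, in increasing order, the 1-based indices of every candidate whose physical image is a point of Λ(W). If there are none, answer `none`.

Compute τ' = (1−√5)/2 = -0.6180, so π⊥(m,n) = m -0.6180·n.
candidate 1: (m,n)=(-1,-2) → π∥ = -1-2·τ ≈ -4.2361, π⊥ = -1-2·τ' ≈ 0.2361 ∈ [-0.3, 0.3) ⇒ IN Λ
candidate 2: (m,n)=(3,3) → π∥ = 3+3·τ ≈ 7.8541, π⊥ = 3+3·τ' ≈ 1.1459 ∉ [-0.3, 0.3) ⇒ out
candidate 3: (m,n)=(0,-2) → π∥ = 0-2·τ ≈ -3.2361, π⊥ = 0-2·τ' ≈ 1.2361 ∉ [-0.3, 0.3) ⇒ out
candidate 4: (m,n)=(5,7) → π∥ = 5+7·τ ≈ 16.3262, π⊥ = 5+7·τ' ≈ 0.6738 ∉ [-0.3, 0.3) ⇒ out
candidate 5: (m,n)=(4,6) → π∥ = 4+6·τ ≈ 13.7082, π⊥ = 4+6·τ' ≈ 0.2918 ∈ [-0.3, 0.3) ⇒ IN Λ
candidate 6: (m,n)=(0,0) → π∥ = 0+0·τ ≈ 0.0000, π⊥ = 0+0·τ' ≈ 0.0000 ∈ [-0.3, 0.3) ⇒ IN Λ
candidate 7: (m,n)=(-5,-1) → π∥ = -5-1·τ ≈ -6.6180, π⊥ = -5-1·τ' ≈ -4.3820 ∉ [-0.3, 0.3) ⇒ out
candidate 8: (m,n)=(6,5) → π∥ = 6+5·τ ≈ 14.0902, π⊥ = 6+5·τ' ≈ 2.9098 ∉ [-0.3, 0.3) ⇒ out
candidate 9: (m,n)=(-2,-5) → π∥ = -2-5·τ ≈ -10.0902, π⊥ = -2-5·τ' ≈ 1.0902 ∉ [-0.3, 0.3) ⇒ out

1, 5, 6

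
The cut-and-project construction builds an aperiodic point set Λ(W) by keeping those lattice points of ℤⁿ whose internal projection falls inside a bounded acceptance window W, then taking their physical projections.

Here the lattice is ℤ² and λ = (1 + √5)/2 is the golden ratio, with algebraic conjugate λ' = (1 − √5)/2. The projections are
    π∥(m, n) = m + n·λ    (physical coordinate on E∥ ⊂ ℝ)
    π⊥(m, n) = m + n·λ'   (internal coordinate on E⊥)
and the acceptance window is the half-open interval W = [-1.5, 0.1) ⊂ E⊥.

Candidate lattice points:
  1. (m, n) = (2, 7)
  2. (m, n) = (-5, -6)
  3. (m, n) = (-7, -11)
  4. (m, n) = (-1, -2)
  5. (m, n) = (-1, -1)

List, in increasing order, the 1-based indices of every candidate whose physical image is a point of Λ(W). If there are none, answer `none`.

2, 3, 5

Compute λ' = (1−√5)/2 = -0.6180, so π⊥(m,n) = m -0.6180·n.
[1] lift (2,7): star map gives -2.3262; window check -1.5 ≤ -2.3262 < 0.1 is false → out
[2] lift (-5,-6): star map gives -1.2918; window check -1.5 ≤ -1.2918 < 0.1 is true → IN Λ
[3] lift (-7,-11): star map gives -0.2016; window check -1.5 ≤ -0.2016 < 0.1 is true → IN Λ
[4] lift (-1,-2): star map gives 0.2361; window check -1.5 ≤ 0.2361 < 0.1 is false → out
[5] lift (-1,-1): star map gives -0.3820; window check -1.5 ≤ -0.3820 < 0.1 is true → IN Λ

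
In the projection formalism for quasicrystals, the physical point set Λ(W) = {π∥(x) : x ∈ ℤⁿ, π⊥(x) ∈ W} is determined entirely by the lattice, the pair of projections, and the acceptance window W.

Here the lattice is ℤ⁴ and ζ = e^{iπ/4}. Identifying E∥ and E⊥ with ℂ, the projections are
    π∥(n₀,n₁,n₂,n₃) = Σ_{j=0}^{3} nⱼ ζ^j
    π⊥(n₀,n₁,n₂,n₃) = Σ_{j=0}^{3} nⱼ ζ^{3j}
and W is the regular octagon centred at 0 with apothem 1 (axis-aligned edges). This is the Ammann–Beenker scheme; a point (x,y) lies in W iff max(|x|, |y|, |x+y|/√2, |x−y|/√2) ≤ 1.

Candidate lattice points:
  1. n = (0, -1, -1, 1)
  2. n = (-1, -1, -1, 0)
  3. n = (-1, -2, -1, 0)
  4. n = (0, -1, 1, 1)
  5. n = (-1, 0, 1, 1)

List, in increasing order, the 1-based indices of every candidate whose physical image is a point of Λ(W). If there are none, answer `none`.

Internal map: ζ^{3j} for j=0..3 gives (1,0), (−√2/2,√2/2), (0,−1), (√2/2,√2/2).
candidate 1: n = (0, -1, -1, 1) → π⊥ ≈ (+1.4142, +1.0000); max(|x|,|y|,|x±y|/√2) = 1.7071 > 1 ⇒ ∉ W
candidate 2: n = (-1, -1, -1, 0) → π⊥ ≈ (-0.2929, +0.2929); max(|x|,|y|,|x±y|/√2) = 0.4142 ≤ 1 ⇒ ∈ W
candidate 3: n = (-1, -2, -1, 0) → π⊥ ≈ (+0.4142, -0.4142); max(|x|,|y|,|x±y|/√2) = 0.5858 ≤ 1 ⇒ ∈ W
candidate 4: n = (0, -1, 1, 1) → π⊥ ≈ (+1.4142, -1.0000); max(|x|,|y|,|x±y|/√2) = 1.7071 > 1 ⇒ ∉ W
candidate 5: n = (-1, 0, 1, 1) → π⊥ ≈ (-0.2929, -0.2929); max(|x|,|y|,|x±y|/√2) = 0.4142 ≤ 1 ⇒ ∈ W

2, 3, 5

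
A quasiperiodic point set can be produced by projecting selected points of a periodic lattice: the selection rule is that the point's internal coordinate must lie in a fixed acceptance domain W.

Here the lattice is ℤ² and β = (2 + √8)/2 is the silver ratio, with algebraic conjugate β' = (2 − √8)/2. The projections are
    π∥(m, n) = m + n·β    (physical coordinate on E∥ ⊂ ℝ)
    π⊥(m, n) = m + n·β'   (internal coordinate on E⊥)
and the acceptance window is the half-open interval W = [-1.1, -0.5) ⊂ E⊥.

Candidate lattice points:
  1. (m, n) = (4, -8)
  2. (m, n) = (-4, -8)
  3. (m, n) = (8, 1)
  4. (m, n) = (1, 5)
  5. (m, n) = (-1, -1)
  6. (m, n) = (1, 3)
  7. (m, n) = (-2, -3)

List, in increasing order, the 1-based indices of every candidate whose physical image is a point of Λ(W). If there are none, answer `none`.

Compute β' = (2−√8)/2 = -0.414214, so π⊥(m,n) = m -0.414214·n.
[1] lift (4,-8): star map gives 7.313708; window check -1.1 ≤ 7.313708 < -0.5 is false → out
[2] lift (-4,-8): star map gives -0.686292; window check -1.1 ≤ -0.686292 < -0.5 is true → IN Λ
[3] lift (8,1): star map gives 7.585786; window check -1.1 ≤ 7.585786 < -0.5 is false → out
[4] lift (1,5): star map gives -1.071068; window check -1.1 ≤ -1.071068 < -0.5 is true → IN Λ
[5] lift (-1,-1): star map gives -0.585786; window check -1.1 ≤ -0.585786 < -0.5 is true → IN Λ
[6] lift (1,3): star map gives -0.242641; window check -1.1 ≤ -0.242641 < -0.5 is false → out
[7] lift (-2,-3): star map gives -0.757359; window check -1.1 ≤ -0.757359 < -0.5 is true → IN Λ

2, 4, 5, 7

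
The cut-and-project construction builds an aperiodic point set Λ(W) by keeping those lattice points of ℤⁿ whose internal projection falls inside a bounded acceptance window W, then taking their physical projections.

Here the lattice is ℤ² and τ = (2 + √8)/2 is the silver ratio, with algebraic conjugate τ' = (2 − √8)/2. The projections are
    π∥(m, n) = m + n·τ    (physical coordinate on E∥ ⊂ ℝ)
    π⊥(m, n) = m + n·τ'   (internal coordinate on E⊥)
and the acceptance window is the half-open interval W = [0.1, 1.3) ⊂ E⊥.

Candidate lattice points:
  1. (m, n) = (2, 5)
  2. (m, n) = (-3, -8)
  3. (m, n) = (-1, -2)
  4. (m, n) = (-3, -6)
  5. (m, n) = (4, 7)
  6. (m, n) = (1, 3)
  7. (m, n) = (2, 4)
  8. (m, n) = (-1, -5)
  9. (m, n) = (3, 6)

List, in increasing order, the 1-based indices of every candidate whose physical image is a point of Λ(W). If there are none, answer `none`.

2, 5, 7, 8, 9

τ' = (2−√8)/2 ≈ -0.414214.
#1 (2,5): internal coord 2 + (5)·τ' = -0.071068; -0.071068 ∉ [0.1, 1.3) → out
#2 (-3,-8): internal coord -3 + (-8)·τ' = +0.313708; +0.313708 ∈ [0.1, 1.3) → IN Λ
#3 (-1,-2): internal coord -1 + (-2)·τ' = -0.171573; -0.171573 ∉ [0.1, 1.3) → out
#4 (-3,-6): internal coord -3 + (-6)·τ' = -0.514719; -0.514719 ∉ [0.1, 1.3) → out
#5 (4,7): internal coord 4 + (7)·τ' = +1.100505; +1.100505 ∈ [0.1, 1.3) → IN Λ
#6 (1,3): internal coord 1 + (3)·τ' = -0.242641; -0.242641 ∉ [0.1, 1.3) → out
#7 (2,4): internal coord 2 + (4)·τ' = +0.343146; +0.343146 ∈ [0.1, 1.3) → IN Λ
#8 (-1,-5): internal coord -1 + (-5)·τ' = +1.071068; +1.071068 ∈ [0.1, 1.3) → IN Λ
#9 (3,6): internal coord 3 + (6)·τ' = +0.514719; +0.514719 ∈ [0.1, 1.3) → IN Λ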